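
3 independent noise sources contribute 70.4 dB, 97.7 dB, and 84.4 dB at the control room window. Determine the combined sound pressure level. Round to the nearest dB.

98 dB

Incoherent sources combine by intensity addition: L_total = 10·log₁₀(Σ 10^(L_i/10)).
Σ 10^(L/10) = 10^(70.4/10) + 10^(97.7/10) + 10^(84.4/10) = 6.175e+09.
L_total = 10·log₁₀(6.175e+09) = 97.91 dB.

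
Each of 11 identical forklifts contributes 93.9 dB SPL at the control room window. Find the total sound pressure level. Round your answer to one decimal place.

104.3 dB SPL

L_total = L₁ + 10·log₁₀ N for N identical incoherent sources.
L_total = 93.9 + 10·log₁₀(11) = 93.9 + 10.414 = 104.31 dB SPL.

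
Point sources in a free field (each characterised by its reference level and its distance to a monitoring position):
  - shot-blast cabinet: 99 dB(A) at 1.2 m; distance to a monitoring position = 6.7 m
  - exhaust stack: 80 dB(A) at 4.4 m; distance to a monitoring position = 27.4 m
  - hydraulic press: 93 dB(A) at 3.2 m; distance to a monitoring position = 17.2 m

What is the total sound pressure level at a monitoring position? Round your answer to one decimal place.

Propagate each source to the receiver with L = L_ref − 20·log₁₀(r/r_ref), then add intensities.
shot-blast cabinet: 99 − 20·log₁₀(6.7/1.2) = 99 − 14.94 = 84.06 dB(A).
exhaust stack: 80 − 20·log₁₀(27.4/4.4) = 80 − 15.89 = 64.11 dB(A).
hydraulic press: 93 − 20·log₁₀(17.2/3.2) = 93 − 14.61 = 78.39 dB(A).
Σ 10^(L/10) = 3.264e+08 → L_total = 10·log₁₀(3.264e+08) = 85.14 dB(A).

85.1 dB(A)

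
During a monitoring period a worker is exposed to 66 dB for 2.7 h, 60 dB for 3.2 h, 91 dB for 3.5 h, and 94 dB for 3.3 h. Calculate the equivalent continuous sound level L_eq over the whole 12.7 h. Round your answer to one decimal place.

90.0 dB

Weight each interval's intensity by its duration and average over T = 12.7 h:
Σ tᵢ·10^(Lᵢ/10) = 2.7·10^(66/10) + 3.2·10^(60/10) + 3.5·10^(91/10) + 3.3·10^(94/10) = 1.271e+10.
L_eq = 10·log₁₀(1.271e+10/12.7) = 90.00 dB.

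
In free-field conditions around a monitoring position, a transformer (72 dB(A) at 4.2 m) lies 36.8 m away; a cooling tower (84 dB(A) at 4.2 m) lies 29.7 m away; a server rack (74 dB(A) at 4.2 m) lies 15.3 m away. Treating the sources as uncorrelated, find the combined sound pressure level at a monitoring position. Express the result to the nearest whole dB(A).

69 dB(A)

Apply inverse-square spreading to bring every level to the receiver, then sum 10^(L/10).
transformer: 72 − 20·log₁₀(36.8/4.2) = 72 − 18.85 = 53.15 dB(A).
cooling tower: 84 − 20·log₁₀(29.7/4.2) = 84 − 16.99 = 67.01 dB(A).
server rack: 74 − 20·log₁₀(15.3/4.2) = 74 − 11.23 = 62.77 dB(A).
Σ 10^(L/10) = 7.123e+06 → L_total = 10·log₁₀(7.123e+06) = 68.53 dB(A).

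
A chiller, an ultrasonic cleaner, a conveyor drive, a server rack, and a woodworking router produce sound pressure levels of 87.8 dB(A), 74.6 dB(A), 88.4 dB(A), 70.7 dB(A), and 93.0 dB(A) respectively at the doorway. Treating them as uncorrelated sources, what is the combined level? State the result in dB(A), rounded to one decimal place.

95.2 dB(A)

For uncorrelated sources the intensities add, so convert each level to linear form, sum, and take 10·log₁₀ of the total.
Σ 10^(L/10) = 10^(87.8/10) + 10^(74.6/10) + 10^(88.4/10) + 10^(70.7/10) + 10^(93.0/10) = 3.330e+09.
L_total = 10·log₁₀(3.330e+09) = 95.22 dB(A).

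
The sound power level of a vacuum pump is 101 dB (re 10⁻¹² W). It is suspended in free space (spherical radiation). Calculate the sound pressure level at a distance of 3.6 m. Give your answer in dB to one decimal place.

78.9 dB

Free-field spherical radiation: L_p = L_w − 10·log₁₀(4π·r²), r = 3.6 m.
4π·r² = 162.9 m², 10·log₁₀ of that is 22.118 dB.
L_p = 101 − 22.118 = 78.88 dB.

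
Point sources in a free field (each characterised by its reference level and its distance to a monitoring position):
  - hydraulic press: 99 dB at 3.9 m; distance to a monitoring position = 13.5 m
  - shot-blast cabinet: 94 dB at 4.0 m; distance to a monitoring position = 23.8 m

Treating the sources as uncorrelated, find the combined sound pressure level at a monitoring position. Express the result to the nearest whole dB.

89 dB

First find each source's level at the receiver (point-source: −20·log₁₀(r/r_ref)), then combine on an intensity basis.
hydraulic press: 99 − 20·log₁₀(13.5/3.9) = 99 − 10.79 = 88.21 dB.
shot-blast cabinet: 94 − 20·log₁₀(23.8/4.0) = 94 − 15.49 = 78.51 dB.
Σ 10^(L/10) = 7.339e+08 → L_total = 10·log₁₀(7.339e+08) = 88.66 dB.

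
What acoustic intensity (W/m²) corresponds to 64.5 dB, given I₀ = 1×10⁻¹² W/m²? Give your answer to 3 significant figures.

2.82e-06 W/m²

I = I₀·10^(L/10) = 10⁻¹² × 10^(64.5/10) = 10^(-5.550).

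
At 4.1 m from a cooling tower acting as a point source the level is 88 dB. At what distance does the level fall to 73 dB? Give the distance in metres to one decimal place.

The 15.0 dB drop corresponds to a distance ratio of 10^(15.0/20) for a point source.
r₂ = 4.1·10^((88−73)/20) = 4.1·10^(15.0/20) = 23.06 m.

23.1 m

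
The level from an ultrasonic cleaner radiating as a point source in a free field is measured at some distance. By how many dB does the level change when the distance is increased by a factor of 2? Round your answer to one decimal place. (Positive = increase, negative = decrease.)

-6.0 dB

Point-source spreading: ΔL = −20·log₁₀(r₂/r₁).
ΔL = −20·log₁₀(2) = -6.02 dB.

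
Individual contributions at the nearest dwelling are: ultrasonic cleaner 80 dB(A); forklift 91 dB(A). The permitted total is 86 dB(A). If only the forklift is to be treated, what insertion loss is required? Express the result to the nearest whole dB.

6 dB

Everything except the forklift sums to 10^(80/10) = 1.000e+08 in linear terms, 80.00 dB(A).
The limit corresponds to 10^(86/10) = 3.981e+08; subtracting the fixed part leaves 2.981e+08 for the forklift, i.e. 84.74 dB(A).
Required insertion loss = 91 − 84.74 = 6.26 dB.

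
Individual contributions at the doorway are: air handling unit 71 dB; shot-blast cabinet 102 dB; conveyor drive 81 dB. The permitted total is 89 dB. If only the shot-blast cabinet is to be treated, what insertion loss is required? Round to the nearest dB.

14 dB

Fixed contribution from the other sources: Σ 10^(L/10) = 10^(71/10) + 10^(81/10) = 1.385e+08 (81.41 dB).
To meet 89 dB overall, the treated shot-blast cabinet may contribute at most 10^(89/10) − 1.385e+08 = 6.558e+08, i.e. 88.17 dB.
Required insertion loss = 102 − 88.17 = 13.83 dB.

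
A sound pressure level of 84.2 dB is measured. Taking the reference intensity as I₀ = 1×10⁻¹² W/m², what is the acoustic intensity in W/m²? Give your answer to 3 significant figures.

I = I₀·10^(L/10) = 10⁻¹² × 10^(84.2/10) = 10^(-3.580).

0.000263 W/m²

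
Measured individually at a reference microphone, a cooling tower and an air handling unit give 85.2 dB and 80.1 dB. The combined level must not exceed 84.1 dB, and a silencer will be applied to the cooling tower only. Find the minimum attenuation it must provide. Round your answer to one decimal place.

The untreated sources together contribute 10^(80.1/10) = 1.023e+08, i.e. 80.10 dB.
To meet 84.1 dB overall, the treated cooling tower may contribute at most 10^(84.1/10) − 1.023e+08 = 1.547e+08, i.e. 81.90 dB.
So the cooling tower must be reduced from 85.2 to 81.90 dB: IL = 3.30 dB.

3.3 dB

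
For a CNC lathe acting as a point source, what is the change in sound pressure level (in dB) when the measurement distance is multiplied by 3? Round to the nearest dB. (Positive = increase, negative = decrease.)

With spherical spreading the level changes by −20·log₁₀(r₂/r₁).
ΔL = −20·log₁₀(3) = -9.54 dB.

-10 dB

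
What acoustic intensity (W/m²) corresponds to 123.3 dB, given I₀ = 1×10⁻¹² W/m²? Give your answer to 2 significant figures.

2.1 W/m²

I/I₀ = 10^(123.3/10) = 2.138e+12, so I = 2.138e+12 × 10⁻¹² W/m².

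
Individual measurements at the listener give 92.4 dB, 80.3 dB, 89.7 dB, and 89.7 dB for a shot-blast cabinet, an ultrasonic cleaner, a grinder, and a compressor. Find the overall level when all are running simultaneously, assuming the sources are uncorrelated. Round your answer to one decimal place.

For uncorrelated sources the intensities add, so convert each level to linear form, sum, and take 10·log₁₀ of the total.
Σ 10^(L/10) = 10^(92.4/10) + 10^(80.3/10) + 10^(89.7/10) + 10^(89.7/10) = 3.711e+09.
L_total = 10·log₁₀(3.711e+09) = 95.70 dB.

95.7 dB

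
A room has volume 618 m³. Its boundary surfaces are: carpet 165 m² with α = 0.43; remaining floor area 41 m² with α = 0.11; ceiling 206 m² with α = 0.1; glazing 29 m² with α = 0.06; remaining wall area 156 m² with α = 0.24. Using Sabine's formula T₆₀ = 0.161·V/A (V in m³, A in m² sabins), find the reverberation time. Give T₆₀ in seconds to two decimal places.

Total absorption A = 165·0.43 + 41·0.11 + 206·0.1 + 29·0.06 + 156·0.24 = 135.24 m² sabins.
T₆₀ = 0.161·V/A = 0.161·618/135.24 = 0.736 s.

0.74 s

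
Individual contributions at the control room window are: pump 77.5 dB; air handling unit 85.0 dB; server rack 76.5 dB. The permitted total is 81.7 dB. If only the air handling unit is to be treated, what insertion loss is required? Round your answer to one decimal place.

Everything except the air handling unit sums to 10^(77.5/10) + 10^(76.5/10) = 1.009e+08 in linear terms, 80.04 dB.
To meet 81.7 dB overall, the treated air handling unit may contribute at most 10^(81.7/10) − 1.009e+08 = 4.701e+07, i.e. 76.72 dB.
Required insertion loss = 85.0 − 76.72 = 8.28 dB.

8.3 dB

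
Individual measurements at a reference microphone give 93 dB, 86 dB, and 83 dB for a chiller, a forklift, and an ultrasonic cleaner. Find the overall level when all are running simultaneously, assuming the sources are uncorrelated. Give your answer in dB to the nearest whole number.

For uncorrelated sources the intensities add, so convert each level to linear form, sum, and take 10·log₁₀ of the total.
Σ 10^(L/10) = 10^(93/10) + 10^(86/10) + 10^(83/10) = 2.593e+09.
L_total = 10·log₁₀(2.593e+09) = 94.14 dB.

94 dB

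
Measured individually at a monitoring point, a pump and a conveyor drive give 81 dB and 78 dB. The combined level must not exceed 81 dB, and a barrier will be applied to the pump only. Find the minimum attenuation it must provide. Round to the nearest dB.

The untreated sources together contribute 10^(78/10) = 6.310e+07, i.e. 78.00 dB.
To meet 81 dB overall, the treated pump may contribute at most 10^(81/10) − 6.310e+07 = 6.280e+07, i.e. 77.98 dB.
So the pump must be reduced from 81 to 77.98 dB: IL = 3.02 dB.

3 dB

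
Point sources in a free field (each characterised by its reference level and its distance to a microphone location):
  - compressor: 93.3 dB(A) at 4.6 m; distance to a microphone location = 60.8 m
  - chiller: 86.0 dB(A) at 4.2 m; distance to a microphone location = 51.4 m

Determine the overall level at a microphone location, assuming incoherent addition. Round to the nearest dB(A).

First find each source's level at the receiver (point-source: −20·log₁₀(r/r_ref)), then combine on an intensity basis.
compressor: 93.3 − 20·log₁₀(60.8/4.6) = 93.3 − 22.42 = 70.88 dB(A).
chiller: 86.0 − 20·log₁₀(51.4/4.2) = 86.0 − 21.75 = 64.25 dB(A).
Σ 10^(L/10) = 1.490e+07 → L_total = 10·log₁₀(1.490e+07) = 71.73 dB(A).

72 dB(A)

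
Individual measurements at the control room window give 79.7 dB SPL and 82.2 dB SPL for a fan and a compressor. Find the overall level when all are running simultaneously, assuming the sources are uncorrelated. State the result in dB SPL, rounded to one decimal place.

Incoherent sources combine by intensity addition: L_total = 10·log₁₀(Σ 10^(L_i/10)).
Σ 10^(L/10) = 10^(79.7/10) + 10^(82.2/10) = 2.593e+08.
L_total = 10·log₁₀(2.593e+08) = 84.14 dB SPL.

84.1 dB SPL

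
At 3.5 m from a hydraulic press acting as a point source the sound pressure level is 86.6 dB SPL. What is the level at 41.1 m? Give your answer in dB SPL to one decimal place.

For a point source, L₂ = L₁ − 20·log₁₀(r₂/r₁).
L₂ = 86.6 − 20·log₁₀(41.1/3.5) = 86.6 − 21.395 = 65.20 dB SPL.

65.2 dB SPL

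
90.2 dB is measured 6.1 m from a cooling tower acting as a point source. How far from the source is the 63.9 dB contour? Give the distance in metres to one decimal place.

The 26.3 dB drop corresponds to a distance ratio of 10^(26.3/20) for a point source.
r₂ = 6.1·10^((90.2−63.9)/20) = 6.1·10^(26.3/20) = 125.99 m.

126.0 m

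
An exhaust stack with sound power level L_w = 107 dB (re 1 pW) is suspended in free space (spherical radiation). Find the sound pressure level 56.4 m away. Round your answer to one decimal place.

L_p = L_w − 10·log₁₀(4π·r²) with r = 56.4 m.
4π·r² = 3.997e+04 m², 10·log₁₀ of that is 46.018 dB.
L_p = 107 − 46.018 = 60.98 dB.

61.0 dB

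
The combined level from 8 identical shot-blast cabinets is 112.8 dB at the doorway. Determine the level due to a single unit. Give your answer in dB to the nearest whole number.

104 dB

For N identical incoherent sources L_total = L₁ + 10·log₁₀ N, so L₁ = 112.8 − 10·log₁₀(8) = 112.8 − 9.031.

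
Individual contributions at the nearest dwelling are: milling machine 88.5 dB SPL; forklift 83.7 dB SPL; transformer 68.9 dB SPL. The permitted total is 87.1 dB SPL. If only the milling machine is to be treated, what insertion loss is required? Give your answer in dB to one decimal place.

The untreated sources together contribute 10^(83.7/10) + 10^(68.9/10) = 2.422e+08, i.e. 83.84 dB SPL.
The limit corresponds to 10^(87.1/10) = 5.129e+08; subtracting the fixed part leaves 2.707e+08 for the milling machine, i.e. 84.32 dB SPL.
Required insertion loss = 88.5 − 84.32 = 4.18 dB.

4.2 dB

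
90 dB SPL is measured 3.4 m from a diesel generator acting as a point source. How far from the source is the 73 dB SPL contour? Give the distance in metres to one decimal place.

For a point source L₁ − L₂ = 20·log₁₀(r₂/r₁), so r₂ = r₁·10^((L₁−L₂)/20).
r₂ = 3.4·10^((90−73)/20) = 3.4·10^(17.0/20) = 24.07 m.

24.1 m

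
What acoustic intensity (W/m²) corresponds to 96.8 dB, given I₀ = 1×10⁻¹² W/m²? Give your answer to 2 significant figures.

0.0048 W/m²

I/I₀ = 10^(96.8/10) = 4.786e+09, so I = 4.786e+09 × 10⁻¹² W/m².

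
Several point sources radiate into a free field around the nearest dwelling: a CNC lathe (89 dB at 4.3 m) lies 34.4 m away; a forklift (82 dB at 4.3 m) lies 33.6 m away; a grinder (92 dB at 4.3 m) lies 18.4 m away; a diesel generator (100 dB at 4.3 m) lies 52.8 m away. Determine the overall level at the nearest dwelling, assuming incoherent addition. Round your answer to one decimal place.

82.3 dB

Apply inverse-square spreading to bring every level to the receiver, then sum 10^(L/10).
CNC lathe: 89 − 20·log₁₀(34.4/4.3) = 89 − 18.06 = 70.94 dB.
forklift: 82 − 20·log₁₀(33.6/4.3) = 82 − 17.86 = 64.14 dB.
grinder: 92 − 20·log₁₀(18.4/4.3) = 92 − 12.63 = 79.37 dB.
diesel generator: 100 − 20·log₁₀(52.8/4.3) = 100 − 21.78 = 78.22 dB.
Σ 10^(L/10) = 1.679e+08 → L_total = 10·log₁₀(1.679e+08) = 82.25 dB.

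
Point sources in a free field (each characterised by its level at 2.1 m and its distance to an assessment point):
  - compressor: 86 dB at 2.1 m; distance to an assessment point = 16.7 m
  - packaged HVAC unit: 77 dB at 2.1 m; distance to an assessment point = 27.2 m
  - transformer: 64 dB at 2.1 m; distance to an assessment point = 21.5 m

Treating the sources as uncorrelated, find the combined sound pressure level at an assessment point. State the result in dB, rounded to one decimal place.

68.2 dB

Propagate each source to the receiver with L = L_ref − 20·log₁₀(r/r_ref), then add intensities.
compressor: 86 − 20·log₁₀(16.7/2.1) = 86 − 18.01 = 67.99 dB.
packaged HVAC unit: 77 − 20·log₁₀(27.2/2.1) = 77 − 22.25 = 54.75 dB.
transformer: 64 − 20·log₁₀(21.5/2.1) = 64 − 20.20 = 43.80 dB.
Σ 10^(L/10) = 6.618e+06 → L_total = 10·log₁₀(6.618e+06) = 68.21 dB.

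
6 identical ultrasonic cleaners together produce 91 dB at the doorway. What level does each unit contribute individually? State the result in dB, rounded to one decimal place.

83.2 dB

Dividing the total intensity by 6 lowers the level by 10·log₁₀ 6 = 7.782 dB: L₁ = 91 − 7.782.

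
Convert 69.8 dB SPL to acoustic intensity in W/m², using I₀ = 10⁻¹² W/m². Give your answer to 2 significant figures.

L = 10·log₁₀(I/I₀) ⇒ I = I₀·10^(L/10) = 10⁻¹² × 10^6.98.

9.5e-06 W/m²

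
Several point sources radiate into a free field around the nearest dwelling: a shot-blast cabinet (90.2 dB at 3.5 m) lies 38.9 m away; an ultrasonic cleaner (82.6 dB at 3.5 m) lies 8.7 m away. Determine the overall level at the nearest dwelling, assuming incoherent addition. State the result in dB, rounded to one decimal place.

Propagate each source to the receiver with L = L_ref − 20·log₁₀(r/r_ref), then add intensities.
shot-blast cabinet: 90.2 − 20·log₁₀(38.9/3.5) = 90.2 − 20.92 = 69.28 dB.
ultrasonic cleaner: 82.6 − 20·log₁₀(8.7/3.5) = 82.6 − 7.91 = 74.69 dB.
Σ 10^(L/10) = 3.793e+07 → L_total = 10·log₁₀(3.793e+07) = 75.79 dB.

75.8 dB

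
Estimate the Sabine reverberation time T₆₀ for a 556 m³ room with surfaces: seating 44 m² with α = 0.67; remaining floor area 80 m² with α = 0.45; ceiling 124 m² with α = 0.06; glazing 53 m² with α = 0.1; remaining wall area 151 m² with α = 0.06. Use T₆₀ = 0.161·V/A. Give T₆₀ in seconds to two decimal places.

Total absorption A = 44·0.67 + 80·0.45 + 124·0.06 + 53·0.1 + 151·0.06 = 87.28 m² sabins.
T₆₀ = 0.161 × 556 / 87.28 = 1.026 s.

1.03 s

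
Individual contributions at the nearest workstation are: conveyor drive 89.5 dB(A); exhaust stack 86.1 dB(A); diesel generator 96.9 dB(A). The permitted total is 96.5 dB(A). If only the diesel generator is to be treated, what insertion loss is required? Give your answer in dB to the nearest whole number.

Everything except the diesel generator sums to 10^(89.5/10) + 10^(86.1/10) = 1.299e+09 in linear terms, 91.13 dB(A).
To meet 96.5 dB(A) overall, the treated diesel generator may contribute at most 10^(96.5/10) − 1.299e+09 = 3.168e+09, i.e. 95.01 dB(A).
So the diesel generator must be reduced from 96.9 to 95.01 dB(A): IL = 1.89 dB.

2 dB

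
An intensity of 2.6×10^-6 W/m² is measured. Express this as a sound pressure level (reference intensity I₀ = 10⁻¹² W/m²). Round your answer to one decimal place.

64.1 dB

Dividing by I₀ shifts the exponent by 12: I/I₀ = 2.6×10^6.
L = 10·(0.4150 + 6) = 64.15 dB.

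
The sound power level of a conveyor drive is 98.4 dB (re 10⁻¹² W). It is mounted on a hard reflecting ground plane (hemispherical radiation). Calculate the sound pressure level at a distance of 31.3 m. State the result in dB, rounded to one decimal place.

The power spreads over a hemisphere of area 2π·r², so L_p = L_w − 10·log₁₀(2π·r²).
2π·r² = 6156 m², 10·log₁₀ of that is 37.893 dB.
L_p = 98.4 − 37.893 = 60.51 dB.

60.5 dB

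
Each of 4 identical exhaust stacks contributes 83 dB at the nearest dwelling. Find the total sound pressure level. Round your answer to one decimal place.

89.0 dB

N identical incoherent sources raise the level by 10·log₁₀ N.
L_total = 83 + 10·log₁₀(4) = 83 + 6.021 = 89.02 dB.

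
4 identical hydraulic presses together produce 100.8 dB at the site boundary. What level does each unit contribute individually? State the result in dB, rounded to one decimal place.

Dividing the total intensity by 4 lowers the level by 10·log₁₀ 4 = 6.021 dB: L₁ = 100.8 − 6.021.

94.8 dB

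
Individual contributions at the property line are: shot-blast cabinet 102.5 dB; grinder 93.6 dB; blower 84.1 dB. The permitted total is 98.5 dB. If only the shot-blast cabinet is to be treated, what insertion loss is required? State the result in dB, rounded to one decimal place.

The untreated sources together contribute 10^(93.6/10) + 10^(84.1/10) = 2.548e+09, i.e. 94.06 dB.
To meet 98.5 dB overall, the treated shot-blast cabinet may contribute at most 10^(98.5/10) − 2.548e+09 = 4.532e+09, i.e. 96.56 dB.
Required insertion loss = 102.5 − 96.56 = 5.94 dB.

5.9 dB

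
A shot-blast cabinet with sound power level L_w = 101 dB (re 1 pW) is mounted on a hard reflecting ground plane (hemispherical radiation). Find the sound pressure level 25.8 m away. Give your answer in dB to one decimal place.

64.8 dB

The power spreads over a hemisphere of area 2π·r², so L_p = L_w − 10·log₁₀(2π·r²).
2π·r² = 4182 m², 10·log₁₀ of that is 36.214 dB.
L_p = 101 − 36.214 = 64.79 dB.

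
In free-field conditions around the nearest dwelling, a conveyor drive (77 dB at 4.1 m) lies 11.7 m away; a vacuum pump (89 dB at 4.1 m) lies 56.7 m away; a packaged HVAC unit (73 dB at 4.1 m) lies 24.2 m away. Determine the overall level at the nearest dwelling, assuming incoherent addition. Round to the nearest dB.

70 dB

First find each source's level at the receiver (point-source: −20·log₁₀(r/r_ref)), then combine on an intensity basis.
conveyor drive: 77 − 20·log₁₀(11.7/4.1) = 77 − 9.11 = 67.89 dB.
vacuum pump: 89 − 20·log₁₀(56.7/4.1) = 89 − 22.82 = 66.18 dB.
packaged HVAC unit: 73 − 20·log₁₀(24.2/4.1) = 73 − 15.42 = 57.58 dB.
Σ 10^(L/10) = 1.088e+07 → L_total = 10·log₁₀(1.088e+07) = 70.37 dB.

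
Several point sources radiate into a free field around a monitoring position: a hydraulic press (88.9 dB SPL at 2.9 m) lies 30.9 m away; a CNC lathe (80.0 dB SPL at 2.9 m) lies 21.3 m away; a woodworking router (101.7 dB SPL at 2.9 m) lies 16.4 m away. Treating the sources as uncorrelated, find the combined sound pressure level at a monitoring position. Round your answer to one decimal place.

86.7 dB SPL

Apply inverse-square spreading to bring every level to the receiver, then sum 10^(L/10).
hydraulic press: 88.9 − 20·log₁₀(30.9/2.9) = 88.9 − 20.55 = 68.35 dB SPL.
CNC lathe: 80.0 − 20·log₁₀(21.3/2.9) = 80.0 − 17.32 = 62.68 dB SPL.
woodworking router: 101.7 − 20·log₁₀(16.4/2.9) = 101.7 − 15.05 = 86.65 dB SPL.
Σ 10^(L/10) = 4.712e+08 → L_total = 10·log₁₀(4.712e+08) = 86.73 dB SPL.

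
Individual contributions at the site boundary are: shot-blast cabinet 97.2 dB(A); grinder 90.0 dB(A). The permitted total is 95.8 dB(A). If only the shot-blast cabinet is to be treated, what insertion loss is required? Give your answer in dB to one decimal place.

2.7 dB

Fixed contribution from the other source: Σ 10^(L/10) = 10^(90.0/10) = 1.000e+09 (90.00 dB(A)).
To meet 95.8 dB(A) overall, the treated shot-blast cabinet may contribute at most 10^(95.8/10) − 1.000e+09 = 2.802e+09, i.e. 94.47 dB(A).
Required insertion loss = 97.2 − 94.47 = 2.73 dB.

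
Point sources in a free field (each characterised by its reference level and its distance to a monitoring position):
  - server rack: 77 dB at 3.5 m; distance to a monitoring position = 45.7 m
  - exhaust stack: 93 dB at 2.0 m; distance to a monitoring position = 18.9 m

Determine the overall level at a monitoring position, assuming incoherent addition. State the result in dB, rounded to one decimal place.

Propagate each source to the receiver with L = L_ref − 20·log₁₀(r/r_ref), then add intensities.
server rack: 77 − 20·log₁₀(45.7/3.5) = 77 − 22.32 = 54.68 dB.
exhaust stack: 93 − 20·log₁₀(18.9/2.0) = 93 − 19.51 = 73.49 dB.
Σ 10^(L/10) = 2.264e+07 → L_total = 10·log₁₀(2.264e+07) = 73.55 dB.

73.5 dB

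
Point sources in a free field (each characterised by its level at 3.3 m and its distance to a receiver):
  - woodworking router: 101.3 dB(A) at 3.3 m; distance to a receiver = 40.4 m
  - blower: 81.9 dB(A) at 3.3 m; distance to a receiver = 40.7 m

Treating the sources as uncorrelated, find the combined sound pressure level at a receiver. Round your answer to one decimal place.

79.6 dB(A)

Propagate each source to the receiver with L = L_ref − 20·log₁₀(r/r_ref), then add intensities.
woodworking router: 101.3 − 20·log₁₀(40.4/3.3) = 101.3 − 21.76 = 79.54 dB(A).
blower: 81.9 − 20·log₁₀(40.7/3.3) = 81.9 − 21.82 = 60.08 dB(A).
Σ 10^(L/10) = 9.102e+07 → L_total = 10·log₁₀(9.102e+07) = 79.59 dB(A).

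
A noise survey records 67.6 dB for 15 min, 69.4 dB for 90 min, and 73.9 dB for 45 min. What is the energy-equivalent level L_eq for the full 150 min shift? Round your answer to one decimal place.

Weight each interval's intensity by its duration and average over T = 150 min:
Σ tᵢ·10^(Lᵢ/10) = 15·10^(67.6/10) + 90·10^(69.4/10) + 45·10^(73.9/10) = 1.975e+09.
L_eq = 10·log₁₀(1.975e+09/150) = 71.19 dB.

71.2 dB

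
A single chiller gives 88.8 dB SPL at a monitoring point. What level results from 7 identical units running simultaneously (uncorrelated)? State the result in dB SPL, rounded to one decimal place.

N identical incoherent sources raise the level by 10·log₁₀ N.
L_total = 88.8 + 10·log₁₀(7) = 88.8 + 8.451 = 97.25 dB SPL.

97.3 dB SPL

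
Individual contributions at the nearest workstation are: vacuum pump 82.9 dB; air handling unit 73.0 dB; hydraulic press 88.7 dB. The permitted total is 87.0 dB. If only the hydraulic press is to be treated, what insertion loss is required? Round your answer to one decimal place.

4.1 dB

Everything except the hydraulic press sums to 10^(82.9/10) + 10^(73.0/10) = 2.149e+08 in linear terms, 83.32 dB.
To meet 87.0 dB overall, the treated hydraulic press may contribute at most 10^(87.0/10) − 2.149e+08 = 2.863e+08, i.e. 84.57 dB.
Required insertion loss = 88.7 − 84.57 = 4.13 dB.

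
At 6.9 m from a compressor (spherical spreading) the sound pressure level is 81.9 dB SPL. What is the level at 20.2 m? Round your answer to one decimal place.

72.6 dB SPL

Spherical spreading from a point source gives a 20·log₁₀(r₂/r₁) drop.
L₂ = 81.9 − 20·log₁₀(20.2/6.9) = 81.9 − 9.330 = 72.57 dB SPL.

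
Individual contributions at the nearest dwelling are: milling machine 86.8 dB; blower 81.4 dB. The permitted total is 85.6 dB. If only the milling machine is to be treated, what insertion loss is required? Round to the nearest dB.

Fixed contribution from the other source: Σ 10^(L/10) = 10^(81.4/10) = 1.380e+08 (81.40 dB).
The limit corresponds to 10^(85.6/10) = 3.631e+08; subtracting the fixed part leaves 2.250e+08 for the milling machine, i.e. 83.52 dB.
So the milling machine must be reduced from 86.8 to 83.52 dB: IL = 3.28 dB.

3 dB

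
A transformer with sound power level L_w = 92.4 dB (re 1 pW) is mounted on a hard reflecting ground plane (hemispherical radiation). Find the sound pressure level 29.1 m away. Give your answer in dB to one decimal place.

L_p = L_w − 10·log₁₀(2π·r²) with r = 29.1 m.
2π·r² = 5321 m², 10·log₁₀ of that is 37.260 dB.
L_p = 92.4 − 37.260 = 55.14 dB.

55.1 dB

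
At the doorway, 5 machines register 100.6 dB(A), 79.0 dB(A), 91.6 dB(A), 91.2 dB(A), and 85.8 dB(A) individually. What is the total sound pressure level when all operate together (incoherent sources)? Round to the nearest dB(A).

102 dB(A)

For uncorrelated sources the intensities add, so convert each level to linear form, sum, and take 10·log₁₀ of the total.
Σ 10^(L/10) = 10^(100.6/10) + 10^(79.0/10) + 10^(91.6/10) + 10^(91.2/10) + 10^(85.8/10) = 1.470e+10.
L_total = 10·log₁₀(1.470e+10) = 101.67 dB(A).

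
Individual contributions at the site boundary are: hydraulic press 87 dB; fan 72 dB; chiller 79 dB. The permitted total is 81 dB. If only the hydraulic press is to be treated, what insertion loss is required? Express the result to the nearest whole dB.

Everything except the hydraulic press sums to 10^(72/10) + 10^(79/10) = 9.528e+07 in linear terms, 79.79 dB.
To meet 81 dB overall, the treated hydraulic press may contribute at most 10^(81/10) − 9.528e+07 = 3.061e+07, i.e. 74.86 dB.
So the hydraulic press must be reduced from 87 to 74.86 dB: IL = 12.14 dB.

12 dB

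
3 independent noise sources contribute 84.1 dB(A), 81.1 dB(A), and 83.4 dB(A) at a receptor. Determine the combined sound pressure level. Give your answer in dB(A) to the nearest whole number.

88 dB(A)

Incoherent sources combine by intensity addition: L_total = 10·log₁₀(Σ 10^(L_i/10)).
Σ 10^(L/10) = 10^(84.1/10) + 10^(81.1/10) + 10^(83.4/10) = 6.046e+08.
L_total = 10·log₁₀(6.046e+08) = 87.81 dB(A).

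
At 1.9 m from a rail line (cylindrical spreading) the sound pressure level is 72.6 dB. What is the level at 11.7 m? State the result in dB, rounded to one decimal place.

For a line source, L₂ = L₁ − 10·log₁₀(r₂/r₁).
L₂ = 72.6 − 10·log₁₀(11.7/1.9) = 72.6 − 7.894 = 64.71 dB.

64.7 dB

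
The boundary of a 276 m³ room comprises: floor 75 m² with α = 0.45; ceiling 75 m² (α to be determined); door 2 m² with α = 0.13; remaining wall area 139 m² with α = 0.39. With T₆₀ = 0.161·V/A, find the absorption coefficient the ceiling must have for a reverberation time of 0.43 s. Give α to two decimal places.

0.20

From T₆₀ = 0.161·V/A, the target T₆₀ = 0.43 s needs A = 0.161·276/0.43 = 103.34 m².
Absorption from the other surfaces = 75·0.45 + 2·0.13 + 139·0.39 = 88.22 m², so the ceiling must supply 15.12 m² over 75 m².
α = 15.12/75 = 0.202.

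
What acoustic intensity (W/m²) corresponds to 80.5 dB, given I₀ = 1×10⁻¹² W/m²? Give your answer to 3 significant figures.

0.000112 W/m²

L = 10·log₁₀(I/I₀) ⇒ I = I₀·10^(L/10) = 10⁻¹² × 10^8.05.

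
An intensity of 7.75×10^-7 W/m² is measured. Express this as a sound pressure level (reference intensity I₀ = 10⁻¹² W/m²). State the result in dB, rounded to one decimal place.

L = 10·log₁₀(I/I₀) = 10·log₁₀(7.75×10^-7/10⁻¹²) = 10·log₁₀(7.75×10^5).
L = 10·(0.8893 + 5) = 58.89 dB.

58.9 dB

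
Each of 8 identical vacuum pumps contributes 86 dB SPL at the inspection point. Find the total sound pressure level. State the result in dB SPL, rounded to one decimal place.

95.0 dB SPL

With 8 equal, uncorrelated contributions the intensity is 8× that of one unit, giving a rise of 10·log₁₀ 8.
L_total = 86 + 10·log₁₀(8) = 86 + 9.031 = 95.03 dB SPL.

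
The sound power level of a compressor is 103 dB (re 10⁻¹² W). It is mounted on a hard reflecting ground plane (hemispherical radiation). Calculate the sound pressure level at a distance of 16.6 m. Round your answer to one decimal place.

70.6 dB

Free-field hemispherical radiation: L_p = L_w − 10·log₁₀(2π·r²), r = 16.6 m.
2π·r² = 1731 m², 10·log₁₀ of that is 32.384 dB.
L_p = 103 − 32.384 = 70.62 dB.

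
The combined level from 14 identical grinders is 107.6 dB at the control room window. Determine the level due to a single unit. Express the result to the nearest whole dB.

14 equal contributions raise the level by 10·log₁₀ 14 = 11.461 dB, so each unit alone gives 107.6 − 11.461.

96 dB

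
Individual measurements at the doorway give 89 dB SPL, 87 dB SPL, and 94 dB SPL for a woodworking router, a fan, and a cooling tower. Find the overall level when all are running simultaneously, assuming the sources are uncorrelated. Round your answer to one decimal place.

Incoherent sources combine by intensity addition: L_total = 10·log₁₀(Σ 10^(L_i/10)).
Σ 10^(L/10) = 10^(89/10) + 10^(87/10) + 10^(94/10) = 3.807e+09.
L_total = 10·log₁₀(3.807e+09) = 95.81 dB SPL.

95.8 dB SPL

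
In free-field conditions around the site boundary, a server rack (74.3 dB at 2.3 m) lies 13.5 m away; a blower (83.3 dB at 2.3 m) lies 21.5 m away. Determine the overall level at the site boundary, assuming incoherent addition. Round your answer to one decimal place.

Apply inverse-square spreading to bring every level to the receiver, then sum 10^(L/10).
server rack: 74.3 − 20·log₁₀(13.5/2.3) = 74.3 − 15.37 = 58.93 dB.
blower: 83.3 − 20·log₁₀(21.5/2.3) = 83.3 − 19.41 = 63.89 dB.
Σ 10^(L/10) = 3.228e+06 → L_total = 10·log₁₀(3.228e+06) = 65.09 dB.

65.1 dB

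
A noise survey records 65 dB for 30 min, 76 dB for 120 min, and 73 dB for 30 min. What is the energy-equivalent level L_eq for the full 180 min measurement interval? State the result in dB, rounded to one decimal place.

The energy average is taken in the linear domain: L_eq = 10·log₁₀[(Σ tᵢ·10^(Lᵢ/10))/T], T = 180 min.
Σ tᵢ·10^(Lᵢ/10) = 30·10^(65/10) + 120·10^(76/10) + 30·10^(73/10) = 5.471e+09.
L_eq = 10·log₁₀(5.471e+09/180) = 74.83 dB.

74.8 dB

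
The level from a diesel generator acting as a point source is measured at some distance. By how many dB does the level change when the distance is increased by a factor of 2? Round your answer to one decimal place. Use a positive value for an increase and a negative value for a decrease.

-6.0 dB

A point source loses 6 dB per doubling of distance; generally ΔL = −20·log₁₀(r₂/r₁).
ΔL = −20·log₁₀(2) = -6.02 dB.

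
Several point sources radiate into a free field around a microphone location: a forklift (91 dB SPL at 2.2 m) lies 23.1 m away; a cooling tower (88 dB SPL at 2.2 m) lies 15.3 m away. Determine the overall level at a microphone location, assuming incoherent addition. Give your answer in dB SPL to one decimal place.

First find each source's level at the receiver (point-source: −20·log₁₀(r/r_ref)), then combine on an intensity basis.
forklift: 91 − 20·log₁₀(23.1/2.2) = 91 − 20.42 = 70.58 dB SPL.
cooling tower: 88 − 20·log₁₀(15.3/2.2) = 88 − 16.85 = 71.15 dB SPL.
Σ 10^(L/10) = 2.446e+07 → L_total = 10·log₁₀(2.446e+07) = 73.89 dB SPL.

73.9 dB SPL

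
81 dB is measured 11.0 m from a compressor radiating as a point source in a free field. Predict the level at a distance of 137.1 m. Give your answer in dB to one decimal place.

59.1 dB

For a point source, L₂ = L₁ − 20·log₁₀(r₂/r₁).
L₂ = 81 − 20·log₁₀(137.1/11.0) = 81 − 21.913 = 59.09 dB.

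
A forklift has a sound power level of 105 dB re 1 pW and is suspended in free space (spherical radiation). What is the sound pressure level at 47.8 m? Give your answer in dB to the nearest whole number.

60 dB

The power spreads over a sphere of area 4π·r², so L_p = L_w − 10·log₁₀(4π·r²).
4π·r² = 2.871e+04 m², 10·log₁₀ of that is 44.581 dB.
L_p = 105 − 44.581 = 60.42 dB.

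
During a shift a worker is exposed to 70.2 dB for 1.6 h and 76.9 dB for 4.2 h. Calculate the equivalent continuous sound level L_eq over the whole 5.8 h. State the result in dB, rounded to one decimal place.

Weight each interval's intensity by its duration and average over T = 5.8 h:
Σ tᵢ·10^(Lᵢ/10) = 1.6·10^(70.2/10) + 4.2·10^(76.9/10) = 2.225e+08.
L_eq = 10·log₁₀(2.225e+08/5.8) = 75.84 dB.

75.8 dB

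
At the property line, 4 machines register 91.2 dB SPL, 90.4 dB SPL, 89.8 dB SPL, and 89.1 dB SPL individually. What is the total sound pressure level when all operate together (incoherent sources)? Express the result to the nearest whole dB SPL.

96 dB SPL

Incoherent sources combine by intensity addition: L_total = 10·log₁₀(Σ 10^(L_i/10)).
Σ 10^(L/10) = 10^(91.2/10) + 10^(90.4/10) + 10^(89.8/10) + 10^(89.1/10) = 4.183e+09.
L_total = 10·log₁₀(4.183e+09) = 96.21 dB SPL.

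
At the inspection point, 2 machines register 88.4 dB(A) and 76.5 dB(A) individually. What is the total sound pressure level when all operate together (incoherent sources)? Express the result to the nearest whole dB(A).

89 dB(A)

For uncorrelated sources the intensities add, so convert each level to linear form, sum, and take 10·log₁₀ of the total.
Σ 10^(L/10) = 10^(88.4/10) + 10^(76.5/10) = 7.365e+08.
L_total = 10·log₁₀(7.365e+08) = 88.67 dB(A).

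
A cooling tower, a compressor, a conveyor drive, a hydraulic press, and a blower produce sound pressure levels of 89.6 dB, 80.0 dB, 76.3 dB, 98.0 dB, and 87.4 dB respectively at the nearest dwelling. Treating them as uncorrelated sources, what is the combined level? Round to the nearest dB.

99 dB

Incoherent sources combine by intensity addition: L_total = 10·log₁₀(Σ 10^(L_i/10)).
Σ 10^(L/10) = 10^(89.6/10) + 10^(80.0/10) + 10^(76.3/10) + 10^(98.0/10) + 10^(87.4/10) = 7.914e+09.
L_total = 10·log₁₀(7.914e+09) = 98.98 dB.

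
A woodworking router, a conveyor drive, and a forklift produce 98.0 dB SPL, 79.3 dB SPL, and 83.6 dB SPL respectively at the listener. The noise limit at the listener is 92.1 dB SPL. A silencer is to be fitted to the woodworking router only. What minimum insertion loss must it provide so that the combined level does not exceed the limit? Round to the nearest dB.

The untreated sources together contribute 10^(79.3/10) + 10^(83.6/10) = 3.142e+08, i.e. 84.97 dB SPL.
To meet 92.1 dB SPL overall, the treated woodworking router may contribute at most 10^(92.1/10) − 3.142e+08 = 1.308e+09, i.e. 91.16 dB SPL.
Required insertion loss = 98.0 − 91.16 = 6.84 dB.

7 dB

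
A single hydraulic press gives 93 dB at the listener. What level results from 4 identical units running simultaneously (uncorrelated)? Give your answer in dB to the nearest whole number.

99 dB

N identical incoherent sources raise the level by 10·log₁₀ N.
L_total = 93 + 10·log₁₀(4) = 93 + 6.021 = 99.02 dB.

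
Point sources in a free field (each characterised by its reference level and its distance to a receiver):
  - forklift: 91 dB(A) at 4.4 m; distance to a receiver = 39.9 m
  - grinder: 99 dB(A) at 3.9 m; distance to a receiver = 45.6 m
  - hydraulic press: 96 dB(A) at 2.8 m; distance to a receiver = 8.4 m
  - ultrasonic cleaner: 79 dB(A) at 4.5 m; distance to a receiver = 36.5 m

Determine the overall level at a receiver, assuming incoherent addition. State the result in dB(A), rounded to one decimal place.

Apply inverse-square spreading to bring every level to the receiver, then sum 10^(L/10).
forklift: 91 − 20·log₁₀(39.9/4.4) = 91 − 19.15 = 71.85 dB(A).
grinder: 99 − 20·log₁₀(45.6/3.9) = 99 − 21.36 = 77.64 dB(A).
hydraulic press: 96 − 20·log₁₀(8.4/2.8) = 96 − 9.54 = 86.46 dB(A).
ultrasonic cleaner: 79 − 20·log₁₀(36.5/4.5) = 79 − 18.18 = 60.82 dB(A).
Σ 10^(L/10) = 5.170e+08 → L_total = 10·log₁₀(5.170e+08) = 87.13 dB(A).

87.1 dB(A)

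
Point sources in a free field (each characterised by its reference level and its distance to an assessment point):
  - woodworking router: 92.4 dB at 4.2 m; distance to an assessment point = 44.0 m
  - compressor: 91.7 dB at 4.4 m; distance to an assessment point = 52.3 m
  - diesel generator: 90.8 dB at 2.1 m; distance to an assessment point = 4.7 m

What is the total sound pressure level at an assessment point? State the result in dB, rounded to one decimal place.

Apply inverse-square spreading to bring every level to the receiver, then sum 10^(L/10).
woodworking router: 92.4 − 20·log₁₀(44.0/4.2) = 92.4 − 20.40 = 72.00 dB.
compressor: 91.7 − 20·log₁₀(52.3/4.4) = 91.7 − 21.50 = 70.20 dB.
diesel generator: 90.8 − 20·log₁₀(4.7/2.1) = 90.8 − 7.00 = 83.80 dB.
Σ 10^(L/10) = 2.663e+08 → L_total = 10·log₁₀(2.663e+08) = 84.25 dB.

84.3 dB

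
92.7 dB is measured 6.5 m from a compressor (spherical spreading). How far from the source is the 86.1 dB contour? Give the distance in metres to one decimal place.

The 6.6 dB drop corresponds to a distance ratio of 10^(6.6/20) for a point source.
r₂ = 6.5·10^((92.7−86.1)/20) = 6.5·10^(6.6/20) = 13.90 m.

13.9 m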